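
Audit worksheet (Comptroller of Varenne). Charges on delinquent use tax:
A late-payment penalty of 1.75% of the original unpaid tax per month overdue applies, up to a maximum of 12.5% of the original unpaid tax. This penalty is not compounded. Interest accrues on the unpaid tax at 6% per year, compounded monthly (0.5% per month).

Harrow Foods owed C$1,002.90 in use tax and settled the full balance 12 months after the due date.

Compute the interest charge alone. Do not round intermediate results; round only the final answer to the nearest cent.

C$61.86

Interest: C$1,002.90 × ((1 + 0.005)^12 − 1) = C$1,002.90 × 0.0616778… = C$61.8567…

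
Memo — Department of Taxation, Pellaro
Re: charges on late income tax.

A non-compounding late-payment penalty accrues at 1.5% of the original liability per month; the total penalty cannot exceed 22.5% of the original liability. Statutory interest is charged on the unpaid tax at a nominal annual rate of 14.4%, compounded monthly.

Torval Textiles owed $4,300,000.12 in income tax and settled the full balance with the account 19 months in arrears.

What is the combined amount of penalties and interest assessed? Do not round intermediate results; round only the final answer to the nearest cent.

$2,061,341.72

Penalty (uncapped): 19 × 1.5% × $4,300,000.12 = $1,225,500.03…; cap = 22.5% × $4,300,000.12 = $967,500.03… → penalty = $967,500.03…
Interest (14.4%/yr ÷ 12 = 1.2%/month): $4,300,000.12 × ((1 + 0.012)^19 − 1) = $1,093,841.6889…
Penalties + interest = $967,500.0270 + $1,093,841.6889… = $2,061,341.72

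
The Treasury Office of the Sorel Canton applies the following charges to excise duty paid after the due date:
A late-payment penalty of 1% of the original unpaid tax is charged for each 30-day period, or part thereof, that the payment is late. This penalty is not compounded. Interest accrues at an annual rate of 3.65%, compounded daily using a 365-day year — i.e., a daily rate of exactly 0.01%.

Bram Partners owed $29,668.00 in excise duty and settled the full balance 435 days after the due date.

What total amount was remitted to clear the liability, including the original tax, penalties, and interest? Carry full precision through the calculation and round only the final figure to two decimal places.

$35,437.17

Penalty periods: ⌈435/30⌉ = 15; penalty = 15 × 1% × $29,668.00 = $4,450.20
Interest: $29,668.00 × ((1 + 0.0001)^435 − 1) = $29,668.00 × 0.04445772… = $1,318.9717…
Total = $29,668.00 + $4,450.2000 + $1,318.9717… = $35,437.17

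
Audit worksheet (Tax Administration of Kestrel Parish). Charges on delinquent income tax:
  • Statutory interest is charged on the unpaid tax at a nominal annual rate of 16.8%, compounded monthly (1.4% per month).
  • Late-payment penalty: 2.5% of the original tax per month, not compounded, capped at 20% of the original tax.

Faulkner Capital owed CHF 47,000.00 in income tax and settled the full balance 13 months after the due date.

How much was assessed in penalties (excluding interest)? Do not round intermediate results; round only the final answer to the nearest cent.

Penalty (uncapped): 13 × 2.5% × CHF 47,000.00 = CHF 15,275.00; cap = 20% × CHF 47,000.00 = CHF 9,400.00 → penalty = CHF 9,400.00

CHF 9,400.00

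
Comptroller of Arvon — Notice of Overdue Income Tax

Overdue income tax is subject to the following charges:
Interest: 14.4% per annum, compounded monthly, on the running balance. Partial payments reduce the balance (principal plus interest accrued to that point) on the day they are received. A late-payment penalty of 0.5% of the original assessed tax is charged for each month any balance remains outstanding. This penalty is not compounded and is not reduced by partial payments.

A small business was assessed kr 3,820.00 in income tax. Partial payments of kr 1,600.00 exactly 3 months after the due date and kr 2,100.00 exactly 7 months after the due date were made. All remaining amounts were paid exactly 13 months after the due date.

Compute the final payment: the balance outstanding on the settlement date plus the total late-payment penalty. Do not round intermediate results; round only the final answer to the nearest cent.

kr 650.56

Monthly rate = 14.4% ÷ 12 = 1.2%
Balance at month 3: kr 3,820.0000 × (1 + 0.012)^3 = kr 3,959.1768…
After kr 1,600.00 payment: kr 3,959.1768… − kr 1,600.00 = kr 2,359.1768…
Balance at month 7: kr 2,359.1768… × (1 + 0.012)^4 = kr 2,474.4720…
After kr 2,100.00 payment: kr 2,474.4720… − kr 2,100.00 = kr 374.4720…
Balance at month 13: kr 374.4720… × (1 + 0.012)^6 = kr 402.2559…
Penalty: 13 × 0.5% × kr 3,820.00 = kr 248.30
Final settlement = outstanding balance + penalty = kr 402.2559… + kr 248.30 = kr 650.56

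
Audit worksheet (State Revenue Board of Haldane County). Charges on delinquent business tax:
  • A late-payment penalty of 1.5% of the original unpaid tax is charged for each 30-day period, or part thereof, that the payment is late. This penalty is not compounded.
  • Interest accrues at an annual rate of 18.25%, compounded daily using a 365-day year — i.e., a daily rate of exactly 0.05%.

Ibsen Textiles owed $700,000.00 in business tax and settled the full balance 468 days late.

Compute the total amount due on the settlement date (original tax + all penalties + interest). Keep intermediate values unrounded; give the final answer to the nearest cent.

$1,052,499.42

Penalty periods: ⌈468/30⌉ = 16; penalty = 16 × 1.5% × $700,000.00 = $168,000.00
Interest: $700,000.00 × ((1 + 0.0005)^468 − 1) = $700,000.00 × 0.26357060… = $184,499.4171…
Total = $700,000.00 + $168,000.0000 + $184,499.4171… = $1,052,499.42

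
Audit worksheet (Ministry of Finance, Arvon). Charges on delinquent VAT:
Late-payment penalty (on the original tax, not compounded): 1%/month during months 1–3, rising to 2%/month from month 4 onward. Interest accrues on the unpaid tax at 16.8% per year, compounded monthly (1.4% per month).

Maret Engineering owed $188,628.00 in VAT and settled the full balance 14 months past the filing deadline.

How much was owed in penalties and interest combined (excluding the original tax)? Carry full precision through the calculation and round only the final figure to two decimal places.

Penalty, months 1–3: 3 × 1% × $188,628.00 = $5,658.84
Penalty, months 4–14: 11 × 2% × $188,628.00 = $41,498.16
Interest: $188,628.00 × ((1 + 0.014)^14 − 1) = $188,628.00 × 0.2148744… = $40,531.3227…
Penalties + interest = $47,157.0000 + $40,531.3227… = $87,688.32

$87,688.32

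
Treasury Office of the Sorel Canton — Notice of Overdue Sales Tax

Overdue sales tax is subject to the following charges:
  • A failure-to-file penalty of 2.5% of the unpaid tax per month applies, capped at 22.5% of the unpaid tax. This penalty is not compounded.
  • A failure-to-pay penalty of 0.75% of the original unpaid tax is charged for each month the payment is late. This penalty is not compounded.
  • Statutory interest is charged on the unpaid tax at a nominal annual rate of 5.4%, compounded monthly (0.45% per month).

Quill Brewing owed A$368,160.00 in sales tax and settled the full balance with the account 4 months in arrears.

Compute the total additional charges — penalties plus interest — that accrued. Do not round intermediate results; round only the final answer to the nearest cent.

A$54,532.55

Failure-to-file: 4 × 2.5% × A$368,160.00 = A$36,816.00 (under the 22.5% cap)
Failure-to-pay penalty = 0.75% × A$368,160.00 × 4 mo = A$11,044.80
Interest: A$368,160.00 × ((1 + 0.0045)^4 − 1) = A$368,160.00 × 0.0181219… = A$6,671.7458…
Penalties + interest = A$47,860.8000 + A$6,671.7458… = A$54,532.55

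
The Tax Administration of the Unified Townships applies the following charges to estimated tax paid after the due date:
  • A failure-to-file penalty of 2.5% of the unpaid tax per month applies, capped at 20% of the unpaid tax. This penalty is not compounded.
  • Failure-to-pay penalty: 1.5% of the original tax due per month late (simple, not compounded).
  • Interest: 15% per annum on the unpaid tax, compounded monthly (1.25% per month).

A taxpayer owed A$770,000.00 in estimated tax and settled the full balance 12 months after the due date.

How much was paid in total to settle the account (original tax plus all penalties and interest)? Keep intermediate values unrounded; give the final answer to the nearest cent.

A$1,186,380.98

Failure-to-file: 12 × 2.5% × A$770,000.00 = A$231,000.00, capped at 20% × A$770,000.00 = A$154,000.00
Failure-to-pay penalty: 12 × 1.5% × A$770,000.00 = A$138,600.00
Interest: A$770,000.00 × ((1 + 0.0125)^12 − 1) = A$770,000.00 × 0.1607545… = A$123,780.9786…
Total = A$770,000.00 + A$292,600.0000 + A$123,780.9786… = A$1,186,380.98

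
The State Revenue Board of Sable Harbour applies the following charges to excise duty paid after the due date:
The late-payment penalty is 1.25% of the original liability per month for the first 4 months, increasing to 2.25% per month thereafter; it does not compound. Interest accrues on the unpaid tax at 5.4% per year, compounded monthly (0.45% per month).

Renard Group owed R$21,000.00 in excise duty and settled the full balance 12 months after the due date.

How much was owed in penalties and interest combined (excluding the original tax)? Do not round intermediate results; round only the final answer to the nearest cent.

R$5,992.49

Penalty, months 1–4: 4 × 1.25% × R$21,000.00 = R$1,050.00
Penalty, months 5–12: 8 × 2.25% × R$21,000.00 = R$3,780.00
Interest: R$21,000.00 × ((1 + 0.0045)^12 − 1) = R$21,000.00 × 0.0553568… = R$1,162.4918…
Penalties + interest = R$4,830.0000 + R$1,162.4918… = R$5,992.49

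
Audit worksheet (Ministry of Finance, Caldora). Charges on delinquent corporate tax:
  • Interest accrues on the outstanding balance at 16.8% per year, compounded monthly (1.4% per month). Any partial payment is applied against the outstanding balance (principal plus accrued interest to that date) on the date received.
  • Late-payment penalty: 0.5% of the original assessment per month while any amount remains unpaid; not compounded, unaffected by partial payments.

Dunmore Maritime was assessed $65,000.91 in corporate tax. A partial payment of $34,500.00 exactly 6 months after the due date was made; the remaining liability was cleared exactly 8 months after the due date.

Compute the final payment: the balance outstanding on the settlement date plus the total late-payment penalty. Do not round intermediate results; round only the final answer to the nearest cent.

$39,775.18

Balance at month 6: $65,000.9100 × (1 + 0.014)^6 = $70,655.6940…
After $34,500.00 payment: $70,655.6940… − $34,500.00 = $36,155.6940…
Balance at month 8: $36,155.6940… × (1 + 0.014)^2 = $37,175.1400…
Penalty: 8 × 0.5% × $65,000.91 = $2,600.04…
Final settlement = outstanding balance + penalty = $37,175.1400… + $2,600.04… = $39,775.18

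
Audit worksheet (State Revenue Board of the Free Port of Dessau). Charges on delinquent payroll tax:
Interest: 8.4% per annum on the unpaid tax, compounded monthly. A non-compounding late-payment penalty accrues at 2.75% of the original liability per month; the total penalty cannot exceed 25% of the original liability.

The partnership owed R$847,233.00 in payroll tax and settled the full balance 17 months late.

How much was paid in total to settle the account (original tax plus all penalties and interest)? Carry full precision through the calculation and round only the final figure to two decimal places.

Penalty (uncapped): 17 × 2.75% × R$847,233.00 = R$396,081.43…; cap = 25% × R$847,233.00 = R$211,808.25 → penalty = R$211,808.25
Interest (8.4%/yr ÷ 12 = 0.7%/month): R$847,233.00 × ((1 + 0.007)^17 − 1) = R$106,669.2271…
Total = R$847,233.00 + R$211,808.2500 + R$106,669.2271… = R$1,165,710.48

R$1,165,710.48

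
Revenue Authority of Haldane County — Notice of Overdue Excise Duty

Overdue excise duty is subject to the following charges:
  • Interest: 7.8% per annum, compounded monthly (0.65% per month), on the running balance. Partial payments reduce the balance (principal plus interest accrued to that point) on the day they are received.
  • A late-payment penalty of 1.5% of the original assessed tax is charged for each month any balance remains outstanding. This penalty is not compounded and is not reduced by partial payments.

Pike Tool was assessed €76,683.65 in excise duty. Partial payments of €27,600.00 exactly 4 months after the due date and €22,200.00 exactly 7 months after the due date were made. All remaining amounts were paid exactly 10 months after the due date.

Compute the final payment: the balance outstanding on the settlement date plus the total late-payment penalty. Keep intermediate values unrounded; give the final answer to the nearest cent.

€41,989.22

Balance at month 4: €76,683.6500 × (1 + 0.0065)^4 = €78,696.9486…
After €27,600.00 payment: €78,696.9486… − €27,600.00 = €51,096.9486…
Balance at month 7: €51,096.9486… × (1 + 0.0065)^3 = €52,099.8296…
After €22,200.00 payment: €52,099.8296… − €22,200.00 = €29,899.8296…
Balance at month 10: €29,899.8296… × (1 + 0.0065)^3 = €30,486.6743…
Penalty: 10 × 1.5% × €76,683.65 = €11,502.55…
Final settlement = outstanding balance + penalty = €30,486.6743… + €11,502.55… = €41,989.22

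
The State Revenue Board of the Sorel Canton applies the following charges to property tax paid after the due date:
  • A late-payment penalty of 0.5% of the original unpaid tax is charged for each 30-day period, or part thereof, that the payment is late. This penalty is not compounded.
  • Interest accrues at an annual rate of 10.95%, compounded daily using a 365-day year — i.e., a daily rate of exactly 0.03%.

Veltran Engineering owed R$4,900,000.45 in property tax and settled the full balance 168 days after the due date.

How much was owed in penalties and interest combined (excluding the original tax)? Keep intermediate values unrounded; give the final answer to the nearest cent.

Penalty periods: ⌈168/30⌉ = 6; penalty = 6 × 0.5% × R$4,900,000.45 = R$147,000.01…
Interest: R$4,900,000.45 × ((1 + 0.0003)^168 − 1) = R$4,900,000.45 × 0.05168374… = R$253,250.3481…
Penalties + interest = R$147,000.0135 + R$253,250.3481… = R$400,250.36

R$400,250.36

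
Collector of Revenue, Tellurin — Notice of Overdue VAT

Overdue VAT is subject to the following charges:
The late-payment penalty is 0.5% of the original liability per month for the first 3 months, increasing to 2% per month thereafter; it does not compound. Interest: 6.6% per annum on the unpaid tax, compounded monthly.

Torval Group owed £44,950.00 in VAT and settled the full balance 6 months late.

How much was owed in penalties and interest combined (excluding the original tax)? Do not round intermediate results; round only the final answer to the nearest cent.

Penalty, months 1–3: 3 × 0.5% × £44,950.00 = £674.25
Penalty, months 4–6: 3 × 2% × £44,950.00 = £2,697.00
Interest (6.6%/yr ÷ 12 = 0.55%/month): £44,950.00 × ((1 + 0.0055)^6 − 1) = £1,503.8963…
Penalties + interest = £3,371.2500 + £1,503.8963… = £4,875.15

£4,875.15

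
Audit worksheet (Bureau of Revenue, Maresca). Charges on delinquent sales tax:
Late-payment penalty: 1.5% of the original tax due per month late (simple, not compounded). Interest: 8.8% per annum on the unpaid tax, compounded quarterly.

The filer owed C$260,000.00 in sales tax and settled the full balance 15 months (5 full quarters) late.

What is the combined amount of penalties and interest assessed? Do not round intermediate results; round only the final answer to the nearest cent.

Late-payment penalty = 1.5% × C$260,000.00 × 15 mo = C$58,500.00
Interest (8.8%/yr ÷ 4 = 2.2%/quarter): C$260,000.00 × ((1 + 0.022)^5 − 1) = C$29,886.3907…
Penalties + interest = C$58,500.0000 + C$29,886.3907… = C$88,386.39

C$88,386.39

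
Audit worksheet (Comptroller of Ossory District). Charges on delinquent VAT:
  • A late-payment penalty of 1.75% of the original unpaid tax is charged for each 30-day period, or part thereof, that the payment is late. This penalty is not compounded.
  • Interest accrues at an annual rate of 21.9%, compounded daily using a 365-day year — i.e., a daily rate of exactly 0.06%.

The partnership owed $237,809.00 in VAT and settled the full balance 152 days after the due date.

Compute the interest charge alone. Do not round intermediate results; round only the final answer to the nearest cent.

$22,700.80

Interest: $237,809.00 × ((1 + 0.0006)^152 − 1) = $237,809.00 × 0.09545812… = $22,700.8003…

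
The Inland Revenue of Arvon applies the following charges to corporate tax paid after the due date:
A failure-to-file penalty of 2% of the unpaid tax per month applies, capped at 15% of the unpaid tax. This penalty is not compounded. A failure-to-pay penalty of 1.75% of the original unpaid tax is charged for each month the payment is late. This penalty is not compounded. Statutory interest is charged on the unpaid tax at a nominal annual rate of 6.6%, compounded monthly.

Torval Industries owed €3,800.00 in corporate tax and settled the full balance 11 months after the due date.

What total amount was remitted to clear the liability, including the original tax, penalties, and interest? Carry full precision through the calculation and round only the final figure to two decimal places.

Failure-to-file: 11 × 2% × €3,800.00 = €836.00, capped at 15% × €3,800.00 = €570.00
Failure-to-pay penalty: 11 × 1.75% × €3,800.00 = €731.50
Interest (6.6%/yr ÷ 12 = 0.55%/month): €3,800.00 × ((1 + 0.0055)^11 − 1) = €236.3277…
Total = €3,800.00 + €1,301.5000 + €236.3277… = €5,337.83

€5,337.83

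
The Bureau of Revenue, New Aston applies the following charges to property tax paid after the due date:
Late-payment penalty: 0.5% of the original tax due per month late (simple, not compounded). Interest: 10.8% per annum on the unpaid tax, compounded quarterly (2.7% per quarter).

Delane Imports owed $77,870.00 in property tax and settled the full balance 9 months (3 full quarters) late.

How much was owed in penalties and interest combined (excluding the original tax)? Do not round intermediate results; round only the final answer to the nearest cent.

$9,983.45

Late-payment penalty: 9 × 0.5% × $77,870.00 = $3,504.15
Interest: $77,870.00 × ((1 + 0.027)^3 − 1) = $77,870.00 × 0.0832067… = $6,479.3044…
Penalties + interest = $3,504.1500 + $6,479.3044… = $9,983.45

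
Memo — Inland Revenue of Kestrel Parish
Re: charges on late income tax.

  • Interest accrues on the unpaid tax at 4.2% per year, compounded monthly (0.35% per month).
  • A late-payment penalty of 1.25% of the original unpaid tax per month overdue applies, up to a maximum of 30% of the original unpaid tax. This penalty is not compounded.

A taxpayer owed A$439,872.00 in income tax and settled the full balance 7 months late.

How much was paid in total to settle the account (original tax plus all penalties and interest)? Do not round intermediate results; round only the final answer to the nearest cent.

A$489,251.48

Penalty: 7 × 1.25% × A$439,872.00 = A$38,488.80 (below the 30% cap of A$131,961.60)
Interest: A$439,872.00 × ((1 + 0.0035)^7 − 1) = A$439,872.00 × 0.0247588… = A$10,890.6835…
Total = A$439,872.00 + A$38,488.8000 + A$10,890.6835… = A$489,251.48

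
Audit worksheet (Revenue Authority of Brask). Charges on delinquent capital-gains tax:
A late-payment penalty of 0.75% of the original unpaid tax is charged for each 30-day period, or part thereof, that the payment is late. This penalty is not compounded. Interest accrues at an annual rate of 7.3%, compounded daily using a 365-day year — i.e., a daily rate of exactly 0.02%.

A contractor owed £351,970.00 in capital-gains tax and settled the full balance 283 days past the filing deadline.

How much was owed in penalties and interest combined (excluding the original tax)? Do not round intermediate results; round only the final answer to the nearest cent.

£46,891.71

Penalty periods: ⌈283/30⌉ = 10; penalty = 10 × 0.75% × £351,970.00 = £26,397.75
Interest: £351,970.00 × ((1 + 0.0002)^283 − 1) = £351,970.00 × 0.05822644… = £20,493.9615…
Penalties + interest = £26,397.7500 + £20,493.9615… = £46,891.71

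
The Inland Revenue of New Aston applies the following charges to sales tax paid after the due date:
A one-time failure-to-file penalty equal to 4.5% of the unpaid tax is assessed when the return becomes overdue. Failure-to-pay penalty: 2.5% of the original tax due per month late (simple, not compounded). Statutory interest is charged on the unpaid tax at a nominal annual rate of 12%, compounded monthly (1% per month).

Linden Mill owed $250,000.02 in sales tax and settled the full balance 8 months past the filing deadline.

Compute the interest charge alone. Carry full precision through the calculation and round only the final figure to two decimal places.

$20,714.18

Interest: $250,000.02 × ((1 + 0.01)^8 − 1) = $250,000.02 × 0.0828567… = $20,714.1781…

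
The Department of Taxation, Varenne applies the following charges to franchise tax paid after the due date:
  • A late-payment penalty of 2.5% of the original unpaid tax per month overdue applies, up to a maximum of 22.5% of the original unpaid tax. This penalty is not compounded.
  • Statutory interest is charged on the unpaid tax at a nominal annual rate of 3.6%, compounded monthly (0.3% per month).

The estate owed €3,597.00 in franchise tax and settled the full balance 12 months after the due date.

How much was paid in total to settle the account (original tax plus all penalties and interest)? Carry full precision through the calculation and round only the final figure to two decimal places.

€4,537.98

Penalty (uncapped): 12 × 2.5% × €3,597.00 = €1,079.10; cap = 22.5% × €3,597.00 = €809.33… → penalty = €809.33…
Interest: €3,597.00 × ((1 + 0.003)^12 − 1) = €3,597.00 × 0.0366000… = €131.6501…
Total = €3,597.00 + €809.3250 + €131.6501… = €4,537.98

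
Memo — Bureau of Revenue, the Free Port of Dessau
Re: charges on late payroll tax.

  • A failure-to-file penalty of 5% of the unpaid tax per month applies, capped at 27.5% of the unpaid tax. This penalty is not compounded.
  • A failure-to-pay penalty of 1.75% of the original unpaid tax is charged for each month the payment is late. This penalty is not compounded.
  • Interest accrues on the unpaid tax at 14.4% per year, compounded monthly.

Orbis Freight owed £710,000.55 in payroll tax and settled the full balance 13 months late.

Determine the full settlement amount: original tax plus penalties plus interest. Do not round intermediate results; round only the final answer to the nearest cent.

Failure-to-file: 13 × 5% × £710,000.55 = £461,500.36…, capped at 27.5% × £710,000.55 = £195,250.15…
Failure-to-pay penalty: 13 × 1.75% × £710,000.55 = £161,525.13…
Interest (14.4%/yr ÷ 12 = 1.2%/month): £710,000.55 × ((1 + 0.012)^13 − 1) = £119,096.4576…
Total = £710,000.55 + £356,775.2764… + £119,096.4576… = £1,185,872.28

£1,185,872.28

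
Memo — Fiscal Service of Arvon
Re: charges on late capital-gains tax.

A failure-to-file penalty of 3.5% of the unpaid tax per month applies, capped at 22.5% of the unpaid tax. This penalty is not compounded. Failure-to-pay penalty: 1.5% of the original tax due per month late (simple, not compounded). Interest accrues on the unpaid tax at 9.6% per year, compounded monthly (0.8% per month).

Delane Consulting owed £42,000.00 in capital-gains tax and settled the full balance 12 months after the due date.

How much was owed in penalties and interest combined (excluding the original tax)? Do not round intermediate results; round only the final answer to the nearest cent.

£21,224.23

Failure-to-file: 12 × 3.5% × £42,000.00 = £17,640.00, capped at 22.5% × £42,000.00 = £9,450.00
Failure-to-pay penalty: 12 × 1.5% × £42,000.00 = £7,560.00
Interest: £42,000.00 × ((1 + 0.008)^12 − 1) = £42,000.00 × 0.1003387… = £4,214.2251…
Penalties + interest = £17,010.0000 + £4,214.2251… = £21,224.23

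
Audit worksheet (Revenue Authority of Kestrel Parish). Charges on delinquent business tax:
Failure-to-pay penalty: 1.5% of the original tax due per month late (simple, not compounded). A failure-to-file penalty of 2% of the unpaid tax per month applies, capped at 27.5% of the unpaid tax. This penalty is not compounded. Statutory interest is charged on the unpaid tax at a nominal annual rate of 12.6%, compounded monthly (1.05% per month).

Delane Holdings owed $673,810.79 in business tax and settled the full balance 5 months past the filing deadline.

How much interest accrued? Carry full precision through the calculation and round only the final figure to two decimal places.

$36,125.78

Interest: $673,810.79 × ((1 + 0.0105)^5 − 1) = $673,810.79 × 0.0536141… = $36,125.7841…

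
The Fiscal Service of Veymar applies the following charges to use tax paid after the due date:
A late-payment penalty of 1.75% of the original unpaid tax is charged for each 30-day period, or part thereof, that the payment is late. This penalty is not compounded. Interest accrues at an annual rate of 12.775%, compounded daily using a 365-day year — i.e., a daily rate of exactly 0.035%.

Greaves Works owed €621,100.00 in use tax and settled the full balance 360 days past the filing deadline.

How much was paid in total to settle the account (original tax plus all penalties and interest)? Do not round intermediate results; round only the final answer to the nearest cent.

€834,918.12

Penalty periods: ⌈360/30⌉ = 12; penalty = 12 × 1.75% × €621,100.00 = €130,431.00
Interest: €621,100.00 × ((1 + 0.00035)^360 − 1) = €621,100.00 × 0.13425716… = €83,387.1242…
Total = €621,100.00 + €130,431.0000 + €83,387.1242… = €834,918.12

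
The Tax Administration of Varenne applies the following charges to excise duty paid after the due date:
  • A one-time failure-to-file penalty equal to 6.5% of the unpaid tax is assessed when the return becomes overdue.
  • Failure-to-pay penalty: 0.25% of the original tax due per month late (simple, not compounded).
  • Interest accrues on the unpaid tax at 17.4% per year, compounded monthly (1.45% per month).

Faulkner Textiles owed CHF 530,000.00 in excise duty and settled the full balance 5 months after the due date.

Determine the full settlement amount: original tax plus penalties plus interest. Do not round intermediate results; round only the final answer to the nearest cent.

CHF 610,630.60

Failure-to-file penalty: 6.5% × CHF 530,000.00 = CHF 34,450.00
Failure-to-pay penalty = 0.25% × CHF 530,000.00 × 5 mo = CHF 6,625.00
Interest: CHF 530,000.00 × ((1 + 0.0145)^5 − 1) = CHF 530,000.00 × 0.0746332… = CHF 39,555.6002…
Total = CHF 530,000.00 + CHF 41,075.0000 + CHF 39,555.6002… = CHF 610,630.60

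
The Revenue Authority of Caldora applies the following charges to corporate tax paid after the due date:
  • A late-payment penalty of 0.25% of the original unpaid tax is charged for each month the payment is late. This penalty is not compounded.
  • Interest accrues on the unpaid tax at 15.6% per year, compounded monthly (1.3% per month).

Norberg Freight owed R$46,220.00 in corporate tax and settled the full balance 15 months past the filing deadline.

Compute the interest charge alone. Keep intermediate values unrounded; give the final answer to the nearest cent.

Interest: R$46,220.00 × ((1 + 0.013)^15 − 1) = R$46,220.00 × 0.2137848… = R$9,881.1316…

R$9,881.13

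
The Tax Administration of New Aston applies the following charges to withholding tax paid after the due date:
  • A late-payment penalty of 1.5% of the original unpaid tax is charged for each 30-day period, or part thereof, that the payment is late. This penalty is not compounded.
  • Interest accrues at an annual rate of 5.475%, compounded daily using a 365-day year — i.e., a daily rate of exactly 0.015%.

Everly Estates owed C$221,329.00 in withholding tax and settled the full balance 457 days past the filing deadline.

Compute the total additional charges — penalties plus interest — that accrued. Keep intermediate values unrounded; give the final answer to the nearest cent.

Penalty periods: ⌈457/30⌉ = 16; penalty = 16 × 1.5% × C$221,329.00 = C$53,118.96
Interest: C$221,329.00 × ((1 + 0.00015)^457 − 1) = C$221,329.00 × 0.07094867… = C$15,702.9973…
Penalties + interest = C$53,118.9600 + C$15,702.9973… = C$68,821.96

C$68,821.96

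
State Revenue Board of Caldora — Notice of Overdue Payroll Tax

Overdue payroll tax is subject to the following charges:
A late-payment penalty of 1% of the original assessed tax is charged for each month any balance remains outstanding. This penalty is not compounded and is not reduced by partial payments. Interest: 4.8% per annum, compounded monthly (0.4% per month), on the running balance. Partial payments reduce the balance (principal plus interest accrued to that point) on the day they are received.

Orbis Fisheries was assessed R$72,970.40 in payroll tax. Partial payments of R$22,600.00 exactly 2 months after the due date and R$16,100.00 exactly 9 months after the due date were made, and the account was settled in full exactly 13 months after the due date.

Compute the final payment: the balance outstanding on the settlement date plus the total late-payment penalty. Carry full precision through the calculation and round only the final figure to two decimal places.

Balance at month 2: R$72,970.4000 × (1 + 0.004)^2 = R$73,555.3307…
After R$22,600.00 payment: R$73,555.3307… − R$22,600.00 = R$50,955.3307…
Balance at month 9: R$50,955.3307… × (1 + 0.004)^7 = R$52,399.3156…
After R$16,100.00 payment: R$52,399.3156… − R$16,100.00 = R$36,299.3156…
Balance at month 13: R$36,299.3156… × (1 + 0.004)^4 = R$36,883.5987…
Penalty: 13 × 1% × R$72,970.40 = R$9,486.15…
Final settlement = outstanding balance + penalty = R$36,883.5987… + R$9,486.15… = R$46,369.75

R$46,369.75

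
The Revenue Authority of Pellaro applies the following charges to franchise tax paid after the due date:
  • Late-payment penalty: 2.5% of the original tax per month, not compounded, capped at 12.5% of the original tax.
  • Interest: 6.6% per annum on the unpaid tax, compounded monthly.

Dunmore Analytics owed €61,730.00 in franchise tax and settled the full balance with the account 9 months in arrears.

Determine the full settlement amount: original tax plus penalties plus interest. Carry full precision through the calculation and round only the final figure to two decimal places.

€72,569.98

Penalty (uncapped): 9 × 2.5% × €61,730.00 = €13,889.25; cap = 12.5% × €61,730.00 = €7,716.25 → penalty = €7,716.25
Interest (6.6%/yr ÷ 12 = 0.55%/month): €61,730.00 × ((1 + 0.0055)^9 − 1) = €3,123.7288…
Total = €61,730.00 + €7,716.2500 + €3,123.7288… = €72,569.98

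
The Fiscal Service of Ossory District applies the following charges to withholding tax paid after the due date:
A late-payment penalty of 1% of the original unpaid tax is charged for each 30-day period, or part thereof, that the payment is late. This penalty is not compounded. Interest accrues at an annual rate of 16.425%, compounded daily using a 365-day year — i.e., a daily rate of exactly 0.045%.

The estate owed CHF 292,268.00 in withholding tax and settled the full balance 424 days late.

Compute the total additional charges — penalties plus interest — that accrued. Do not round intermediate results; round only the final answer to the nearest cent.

CHF 105,264.83

Penalty periods: ⌈424/30⌉ = 15; penalty = 15 × 1% × CHF 292,268.00 = CHF 43,840.20
Interest: CHF 292,268.00 × ((1 + 0.00045)^424 − 1) = CHF 292,268.00 × 0.21016545… = CHF 61,424.6347…
Penalties + interest = CHF 43,840.2000 + CHF 61,424.6347… = CHF 105,264.83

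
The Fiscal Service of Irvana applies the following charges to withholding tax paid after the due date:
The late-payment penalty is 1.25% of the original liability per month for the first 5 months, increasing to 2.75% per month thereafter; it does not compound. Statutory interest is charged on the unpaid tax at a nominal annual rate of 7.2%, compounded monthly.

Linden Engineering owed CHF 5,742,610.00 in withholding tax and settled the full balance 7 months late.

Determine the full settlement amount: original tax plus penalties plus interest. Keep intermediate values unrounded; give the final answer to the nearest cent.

Penalty, months 1–5: 5 × 1.25% × CHF 5,742,610.00 = CHF 358,913.13…
Penalty, months 6–7: 2 × 2.75% × CHF 5,742,610.00 = CHF 315,843.55
Interest (7.2%/yr ÷ 12 = 0.6%/month): CHF 5,742,610.00 × ((1 + 0.006)^7 − 1) = CHF 245,574.7087…
Total = CHF 5,742,610.00 + CHF 674,756.6750 + CHF 245,574.7087… = CHF 6,662,941.38

CHF 6,662,941.38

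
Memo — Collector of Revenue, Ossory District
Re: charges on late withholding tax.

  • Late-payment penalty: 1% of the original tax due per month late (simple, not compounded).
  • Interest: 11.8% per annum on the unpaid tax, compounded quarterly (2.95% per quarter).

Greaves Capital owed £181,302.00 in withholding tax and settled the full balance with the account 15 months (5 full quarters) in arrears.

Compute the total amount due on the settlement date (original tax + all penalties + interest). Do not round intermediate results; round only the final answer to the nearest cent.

£236,864.36

Late-payment penalty: 15 × 1% × £181,302.00 = £27,195.30
Interest: £181,302.00 × ((1 + 0.0295)^5 − 1) = £181,302.00 × 0.1564630… = £28,367.0608…
Total = £181,302.00 + £27,195.3000 + £28,367.0608… = £236,864.36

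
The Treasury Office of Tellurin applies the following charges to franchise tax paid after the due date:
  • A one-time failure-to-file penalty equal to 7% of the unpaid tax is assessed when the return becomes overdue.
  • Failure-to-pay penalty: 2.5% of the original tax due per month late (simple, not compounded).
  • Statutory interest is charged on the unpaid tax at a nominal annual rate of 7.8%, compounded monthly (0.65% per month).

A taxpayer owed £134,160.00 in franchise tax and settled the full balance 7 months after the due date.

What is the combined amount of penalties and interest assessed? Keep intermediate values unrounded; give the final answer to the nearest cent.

£39,093.81

Failure-to-file penalty: 7% × £134,160.00 = £9,391.20
Failure-to-pay penalty: 7 × 2.5% × £134,160.00 = £23,478.00
Interest: £134,160.00 × ((1 + 0.0065)^7 − 1) = £134,160.00 × 0.0463969… = £6,224.6114…
Penalties + interest = £32,869.2000 + £6,224.6114… = £39,093.81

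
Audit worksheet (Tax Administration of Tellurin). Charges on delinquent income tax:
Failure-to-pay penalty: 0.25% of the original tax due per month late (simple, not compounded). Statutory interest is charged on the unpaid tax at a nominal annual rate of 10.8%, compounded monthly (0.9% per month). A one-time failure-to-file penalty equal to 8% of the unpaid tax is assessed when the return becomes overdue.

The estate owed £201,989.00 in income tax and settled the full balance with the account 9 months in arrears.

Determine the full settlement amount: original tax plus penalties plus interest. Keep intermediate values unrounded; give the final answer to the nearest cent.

£239,655.52

Failure-to-file penalty: 8% × £201,989.00 = £16,159.12
Failure-to-pay penalty: 9 × 0.25% × £201,989.00 = £4,544.75…
Interest: £201,989.00 × ((1 + 0.009)^9 − 1) = £201,989.00 × 0.0839781… = £16,962.6464…
Total = £201,989.00 + £20,703.8725 + £16,962.6464… = £239,655.52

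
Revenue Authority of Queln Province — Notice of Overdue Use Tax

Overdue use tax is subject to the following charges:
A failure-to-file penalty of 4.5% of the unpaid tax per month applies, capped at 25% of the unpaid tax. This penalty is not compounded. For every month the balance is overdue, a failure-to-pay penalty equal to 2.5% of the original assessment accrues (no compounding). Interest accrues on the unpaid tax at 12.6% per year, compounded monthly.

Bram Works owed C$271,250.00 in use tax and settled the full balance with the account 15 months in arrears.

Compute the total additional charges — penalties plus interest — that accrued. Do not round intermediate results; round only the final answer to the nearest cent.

Failure-to-file: 15 × 4.5% × C$271,250.00 = C$183,093.75, capped at 25% × C$271,250.00 = C$67,812.50
Failure-to-pay penalty: 15 × 2.5% × C$271,250.00 = C$101,718.75
Interest (12.6%/yr ÷ 12 = 1.05%/month): C$271,250.00 × ((1 + 0.0105)^15 − 1) = C$46,009.4117…
Penalties + interest = C$169,531.2500 + C$46,009.4117… = C$215,540.66

C$215,540.66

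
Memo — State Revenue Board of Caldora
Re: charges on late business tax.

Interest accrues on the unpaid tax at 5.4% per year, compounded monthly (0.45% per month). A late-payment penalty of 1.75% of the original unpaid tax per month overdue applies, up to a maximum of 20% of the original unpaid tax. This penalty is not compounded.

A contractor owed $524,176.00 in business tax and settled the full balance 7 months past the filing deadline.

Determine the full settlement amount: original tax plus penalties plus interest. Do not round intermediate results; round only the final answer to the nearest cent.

$605,123.69

Penalty: 7 × 1.75% × $524,176.00 = $64,211.56 (below the 20% cap of $104,835.20)
Interest: $524,176.00 × ((1 + 0.0045)^7 − 1) = $524,176.00 × 0.0319285… = $16,736.1292…
Total = $524,176.00 + $64,211.5600 + $16,736.1292… = $605,123.69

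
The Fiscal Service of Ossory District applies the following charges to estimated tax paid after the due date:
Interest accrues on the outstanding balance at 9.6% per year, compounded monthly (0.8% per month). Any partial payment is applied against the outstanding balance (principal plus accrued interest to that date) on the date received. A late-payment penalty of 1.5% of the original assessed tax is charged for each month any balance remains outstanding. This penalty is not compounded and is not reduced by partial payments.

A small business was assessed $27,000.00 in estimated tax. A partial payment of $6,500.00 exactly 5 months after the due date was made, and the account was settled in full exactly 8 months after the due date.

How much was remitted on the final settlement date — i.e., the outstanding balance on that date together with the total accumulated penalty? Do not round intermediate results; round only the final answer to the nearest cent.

$25,359.91

Balance at month 5: $27,000.0000 × (1 + 0.008)^5 = $28,097.4188…
After $6,500.00 payment: $28,097.4188… − $6,500.00 = $21,597.4188…
Balance at month 8: $21,597.4188… × (1 + 0.008)^3 = $22,119.9146…
Penalty: 8 × 1.5% × $27,000.00 = $3,240.00
Final settlement = outstanding balance + penalty = $22,119.9146… + $3,240.00 = $25,359.91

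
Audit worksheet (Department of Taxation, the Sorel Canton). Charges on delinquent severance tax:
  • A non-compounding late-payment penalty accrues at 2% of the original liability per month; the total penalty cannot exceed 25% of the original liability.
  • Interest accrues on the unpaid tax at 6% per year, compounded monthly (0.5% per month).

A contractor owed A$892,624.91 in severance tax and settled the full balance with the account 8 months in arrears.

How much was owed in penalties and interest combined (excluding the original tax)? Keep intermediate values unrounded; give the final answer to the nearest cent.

A$179,156.11

Penalty: 8 × 2% × A$892,624.91 = A$142,819.99… (below the 25% cap of A$223,156.23…)
Interest: A$892,624.91 × ((1 + 0.005)^8 − 1) = A$892,624.91 × 0.0407070… = A$36,336.1214…
Penalties + interest = A$142,819.9856 + A$36,336.1214… = A$179,156.11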